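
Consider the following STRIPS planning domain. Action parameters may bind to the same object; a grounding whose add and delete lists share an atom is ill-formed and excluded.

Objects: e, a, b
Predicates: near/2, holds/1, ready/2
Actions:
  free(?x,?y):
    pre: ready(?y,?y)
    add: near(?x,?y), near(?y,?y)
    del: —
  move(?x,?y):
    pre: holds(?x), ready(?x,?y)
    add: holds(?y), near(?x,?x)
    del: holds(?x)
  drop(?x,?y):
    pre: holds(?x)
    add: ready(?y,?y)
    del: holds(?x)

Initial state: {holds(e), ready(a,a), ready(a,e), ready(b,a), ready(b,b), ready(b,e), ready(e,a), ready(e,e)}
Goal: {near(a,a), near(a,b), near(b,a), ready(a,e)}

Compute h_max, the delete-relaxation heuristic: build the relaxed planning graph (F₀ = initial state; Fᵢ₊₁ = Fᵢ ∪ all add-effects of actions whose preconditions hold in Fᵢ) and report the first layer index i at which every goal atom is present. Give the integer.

F0 = init (8 atoms)
F1 = F0 ∪ {holds(a), near(a,a), near(a,b), near(a,e), near(b,a), near(b,b), near(b,e), near(e,a), near(e,b), near(e,e)}  (18 atoms)
goal ⊆ F1  ⇒  h_max = 1

1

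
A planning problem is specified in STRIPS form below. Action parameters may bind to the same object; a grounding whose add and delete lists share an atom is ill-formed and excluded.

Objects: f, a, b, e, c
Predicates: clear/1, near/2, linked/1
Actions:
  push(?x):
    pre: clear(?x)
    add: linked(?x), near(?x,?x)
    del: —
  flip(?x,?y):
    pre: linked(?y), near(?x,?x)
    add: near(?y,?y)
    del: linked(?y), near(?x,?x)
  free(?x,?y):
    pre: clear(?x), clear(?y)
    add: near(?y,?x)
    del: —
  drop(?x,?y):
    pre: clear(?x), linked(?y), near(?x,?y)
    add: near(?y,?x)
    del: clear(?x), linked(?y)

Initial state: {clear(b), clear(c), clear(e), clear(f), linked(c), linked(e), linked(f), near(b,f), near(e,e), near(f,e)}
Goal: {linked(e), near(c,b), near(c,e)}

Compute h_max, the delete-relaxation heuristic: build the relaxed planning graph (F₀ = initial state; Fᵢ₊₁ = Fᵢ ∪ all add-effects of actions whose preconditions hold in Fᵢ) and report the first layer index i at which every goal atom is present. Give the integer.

F0 = init (10 atoms)
F1 = F0 ∪ {linked(b), near(b,b), near(b,c), near(b,e), near(c,b), near(c,c), near(c,e), near(c,f), near(e,b), near(e,c), near(e,f), near(f,b), near(f,c), near(f,f)}  (24 atoms)
goal ⊆ F1  ⇒  h_max = 1

1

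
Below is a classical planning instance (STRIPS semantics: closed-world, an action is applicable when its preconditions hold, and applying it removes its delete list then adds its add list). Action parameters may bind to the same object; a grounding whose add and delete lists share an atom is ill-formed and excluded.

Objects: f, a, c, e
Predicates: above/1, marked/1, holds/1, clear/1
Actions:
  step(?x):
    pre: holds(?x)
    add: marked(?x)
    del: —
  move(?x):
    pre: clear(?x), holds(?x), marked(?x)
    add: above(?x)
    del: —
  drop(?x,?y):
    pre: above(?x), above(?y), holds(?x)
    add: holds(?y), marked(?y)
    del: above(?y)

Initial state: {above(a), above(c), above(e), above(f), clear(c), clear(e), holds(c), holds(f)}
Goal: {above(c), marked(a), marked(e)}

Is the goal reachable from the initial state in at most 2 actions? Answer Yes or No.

Yes

1. drop(f,a)  →  {above(c), above(e), above(f), clear(c), clear(e), holds(a), holds(c), holds(f), marked(a)}
2. drop(f,e)  →  {above(c), above(f), clear(c), clear(e), holds(a), holds(c), holds(e), holds(f), marked(a), marked(e)}
optimal plan length = 2; 2 ≤ 2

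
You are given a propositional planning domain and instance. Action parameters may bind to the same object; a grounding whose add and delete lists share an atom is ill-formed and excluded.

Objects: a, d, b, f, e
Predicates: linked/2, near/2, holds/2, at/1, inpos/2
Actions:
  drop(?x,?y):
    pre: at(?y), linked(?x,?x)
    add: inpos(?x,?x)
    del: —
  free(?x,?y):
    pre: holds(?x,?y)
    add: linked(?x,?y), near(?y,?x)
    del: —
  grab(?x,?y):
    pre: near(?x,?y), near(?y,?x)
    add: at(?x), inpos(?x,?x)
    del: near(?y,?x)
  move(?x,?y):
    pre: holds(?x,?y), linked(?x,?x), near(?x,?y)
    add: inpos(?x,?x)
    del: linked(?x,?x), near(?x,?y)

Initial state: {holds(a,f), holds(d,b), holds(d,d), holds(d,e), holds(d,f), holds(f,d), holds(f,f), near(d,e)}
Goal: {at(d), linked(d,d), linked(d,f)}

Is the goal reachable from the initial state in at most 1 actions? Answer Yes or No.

No

1. free(d,d)  →  {holds(a,f), holds(d,b), holds(d,d), holds(d,e), holds(d,f), holds(f,d), holds(f,f), linked(d,d), near(d,d), near(d,e)}
2. free(d,f)  →  {holds(a,f), holds(d,b), holds(d,d), holds(d,e), holds(d,f), holds(f,d), holds(f,f), linked(d,d), linked(d,f), near(d,d), near(d,e), near(f,d)}
3. grab(d,d)  →  {at(d), holds(a,f), holds(d,b), holds(d,d), holds(d,e), holds(d,f), holds(f,d), holds(f,f), inpos(d,d), linked(d,d), linked(d,f), near(d,e), near(f,d)}
optimal plan length = 3; 3 > 1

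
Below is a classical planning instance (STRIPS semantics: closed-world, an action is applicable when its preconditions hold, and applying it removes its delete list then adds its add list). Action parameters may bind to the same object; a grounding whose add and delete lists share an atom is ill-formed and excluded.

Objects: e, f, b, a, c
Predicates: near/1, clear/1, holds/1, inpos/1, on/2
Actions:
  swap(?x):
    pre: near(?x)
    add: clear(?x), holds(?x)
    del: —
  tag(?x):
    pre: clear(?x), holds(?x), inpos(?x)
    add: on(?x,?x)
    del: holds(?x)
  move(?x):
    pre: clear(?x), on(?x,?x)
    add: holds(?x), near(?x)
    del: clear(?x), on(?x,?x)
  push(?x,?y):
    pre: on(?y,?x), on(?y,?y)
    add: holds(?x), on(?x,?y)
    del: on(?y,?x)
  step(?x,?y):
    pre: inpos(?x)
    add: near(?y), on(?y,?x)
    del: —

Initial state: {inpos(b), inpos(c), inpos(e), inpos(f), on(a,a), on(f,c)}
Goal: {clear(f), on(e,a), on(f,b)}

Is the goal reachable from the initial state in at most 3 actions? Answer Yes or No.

No

1. step(e,a)  →  {inpos(b), inpos(c), inpos(e), inpos(f), near(a), on(a,a), on(a,e), on(f,c)}
2. push(e,a)  →  {holds(e), inpos(b), inpos(c), inpos(e), inpos(f), near(a), on(a,a), on(e,a), on(f,c)}
3. step(b,f)  →  {holds(e), inpos(b), inpos(c), inpos(e), inpos(f), near(a), near(f), on(a,a), on(e,a), on(f,b), on(f,c)}
4. swap(f)  →  {clear(f), holds(e), holds(f), inpos(b), inpos(c), inpos(e), inpos(f), near(a), near(f), on(a,a), on(e,a), on(f,b), on(f,c)}
optimal plan length = 4; 4 > 3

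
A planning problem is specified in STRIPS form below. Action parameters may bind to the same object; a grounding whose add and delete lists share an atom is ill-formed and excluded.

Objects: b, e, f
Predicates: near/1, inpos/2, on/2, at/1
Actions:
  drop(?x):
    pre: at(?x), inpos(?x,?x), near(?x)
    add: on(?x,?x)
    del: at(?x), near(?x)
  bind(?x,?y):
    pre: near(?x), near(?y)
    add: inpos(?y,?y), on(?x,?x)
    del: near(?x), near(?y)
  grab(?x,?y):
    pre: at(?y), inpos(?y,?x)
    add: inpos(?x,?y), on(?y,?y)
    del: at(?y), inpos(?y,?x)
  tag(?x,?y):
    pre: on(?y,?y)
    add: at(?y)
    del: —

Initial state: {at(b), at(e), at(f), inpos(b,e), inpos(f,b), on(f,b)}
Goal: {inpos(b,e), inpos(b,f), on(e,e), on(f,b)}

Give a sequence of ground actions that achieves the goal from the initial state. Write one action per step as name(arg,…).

1. grab(b,f)  →  {at(b), at(e), inpos(b,e), inpos(b,f), on(f,b), on(f,f)}
2. grab(e,b)  →  {at(e), inpos(b,f), inpos(e,b), on(b,b), on(f,b), on(f,f)}
3. grab(b,e)  →  {inpos(b,e), inpos(b,f), on(b,b), on(e,e), on(f,b), on(f,f)}

grab(b,f); grab(e,b); grab(b,e)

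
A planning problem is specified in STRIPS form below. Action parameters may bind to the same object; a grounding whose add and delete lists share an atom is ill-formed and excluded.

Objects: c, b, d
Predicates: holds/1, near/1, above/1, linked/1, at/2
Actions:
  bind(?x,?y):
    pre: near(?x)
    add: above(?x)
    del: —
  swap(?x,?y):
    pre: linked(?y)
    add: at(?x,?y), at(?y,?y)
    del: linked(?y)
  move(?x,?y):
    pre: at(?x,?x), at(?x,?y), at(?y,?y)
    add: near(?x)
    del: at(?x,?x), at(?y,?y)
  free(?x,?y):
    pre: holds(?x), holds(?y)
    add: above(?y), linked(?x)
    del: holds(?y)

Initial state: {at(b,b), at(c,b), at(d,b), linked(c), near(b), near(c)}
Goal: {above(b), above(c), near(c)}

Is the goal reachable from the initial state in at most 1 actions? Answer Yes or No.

1. bind(c,c)  →  {above(c), at(b,b), at(c,b), at(d,b), linked(c), near(b), near(c)}
2. bind(b,c)  →  {above(b), above(c), at(b,b), at(c,b), at(d,b), linked(c), near(b), near(c)}
optimal plan length = 2; 2 > 1

No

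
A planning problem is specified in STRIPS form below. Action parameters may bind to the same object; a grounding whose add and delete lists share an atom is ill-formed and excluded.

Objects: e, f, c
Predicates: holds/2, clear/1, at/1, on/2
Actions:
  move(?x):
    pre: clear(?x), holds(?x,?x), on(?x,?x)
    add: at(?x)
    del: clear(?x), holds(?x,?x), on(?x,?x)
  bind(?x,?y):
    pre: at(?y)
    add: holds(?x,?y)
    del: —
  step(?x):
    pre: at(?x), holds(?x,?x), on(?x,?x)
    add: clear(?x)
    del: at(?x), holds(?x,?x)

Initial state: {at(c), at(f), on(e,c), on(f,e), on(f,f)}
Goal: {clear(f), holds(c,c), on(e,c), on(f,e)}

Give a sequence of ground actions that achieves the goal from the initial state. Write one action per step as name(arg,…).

1. bind(f,f)  →  {at(c), at(f), holds(f,f), on(e,c), on(f,e), on(f,f)}
2. bind(c,c)  →  {at(c), at(f), holds(c,c), holds(f,f), on(e,c), on(f,e), on(f,f)}
3. step(f)  →  {at(c), clear(f), holds(c,c), on(e,c), on(f,e), on(f,f)}

bind(f,f); bind(c,c); step(f)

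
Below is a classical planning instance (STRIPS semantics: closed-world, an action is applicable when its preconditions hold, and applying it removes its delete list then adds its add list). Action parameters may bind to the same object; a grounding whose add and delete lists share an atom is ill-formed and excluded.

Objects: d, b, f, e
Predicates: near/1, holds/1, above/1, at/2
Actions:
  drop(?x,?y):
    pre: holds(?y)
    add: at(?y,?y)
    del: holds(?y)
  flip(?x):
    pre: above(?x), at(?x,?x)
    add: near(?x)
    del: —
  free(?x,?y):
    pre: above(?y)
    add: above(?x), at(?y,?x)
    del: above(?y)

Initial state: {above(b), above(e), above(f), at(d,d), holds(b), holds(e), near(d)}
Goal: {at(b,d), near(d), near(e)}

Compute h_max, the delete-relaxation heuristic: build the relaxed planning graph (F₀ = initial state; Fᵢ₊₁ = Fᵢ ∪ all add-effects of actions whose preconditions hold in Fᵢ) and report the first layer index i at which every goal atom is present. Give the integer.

2

F0 = init (7 atoms)
F1 = F0 ∪ {above(d), at(b,b), at(b,d), at(b,e), at(b,f), at(e,b), at(e,d), at(e,e), at(e,f), at(f,b), at(f,d), at(f,e)}  (19 atoms)
F2 = F1 ∪ {at(d,b), at(d,e), at(d,f), near(b), near(e)}  (24 atoms)
goal ⊆ F2  ⇒  h_max = 2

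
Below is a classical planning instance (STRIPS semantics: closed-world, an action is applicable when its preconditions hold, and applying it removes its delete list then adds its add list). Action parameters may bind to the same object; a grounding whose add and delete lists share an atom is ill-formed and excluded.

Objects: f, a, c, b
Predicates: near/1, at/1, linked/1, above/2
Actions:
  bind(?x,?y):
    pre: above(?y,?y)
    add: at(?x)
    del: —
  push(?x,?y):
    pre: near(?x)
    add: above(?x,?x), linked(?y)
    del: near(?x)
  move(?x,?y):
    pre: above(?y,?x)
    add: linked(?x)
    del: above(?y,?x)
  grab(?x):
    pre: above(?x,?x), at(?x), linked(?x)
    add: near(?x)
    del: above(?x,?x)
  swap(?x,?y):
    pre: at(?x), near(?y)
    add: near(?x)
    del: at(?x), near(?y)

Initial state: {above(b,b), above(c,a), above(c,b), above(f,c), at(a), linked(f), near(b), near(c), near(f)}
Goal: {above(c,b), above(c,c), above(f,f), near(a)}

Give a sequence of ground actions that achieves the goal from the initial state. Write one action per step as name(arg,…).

push(f,f); push(c,f); swap(a,b)

1. push(f,f)  →  {above(b,b), above(c,a), above(c,b), above(f,c), above(f,f), at(a), linked(f), near(b), near(c)}
2. push(c,f)  →  {above(b,b), above(c,a), above(c,b), above(c,c), above(f,c), above(f,f), at(a), linked(f), near(b)}
3. swap(a,b)  →  {above(b,b), above(c,a), above(c,b), above(c,c), above(f,c), above(f,f), linked(f), near(a)}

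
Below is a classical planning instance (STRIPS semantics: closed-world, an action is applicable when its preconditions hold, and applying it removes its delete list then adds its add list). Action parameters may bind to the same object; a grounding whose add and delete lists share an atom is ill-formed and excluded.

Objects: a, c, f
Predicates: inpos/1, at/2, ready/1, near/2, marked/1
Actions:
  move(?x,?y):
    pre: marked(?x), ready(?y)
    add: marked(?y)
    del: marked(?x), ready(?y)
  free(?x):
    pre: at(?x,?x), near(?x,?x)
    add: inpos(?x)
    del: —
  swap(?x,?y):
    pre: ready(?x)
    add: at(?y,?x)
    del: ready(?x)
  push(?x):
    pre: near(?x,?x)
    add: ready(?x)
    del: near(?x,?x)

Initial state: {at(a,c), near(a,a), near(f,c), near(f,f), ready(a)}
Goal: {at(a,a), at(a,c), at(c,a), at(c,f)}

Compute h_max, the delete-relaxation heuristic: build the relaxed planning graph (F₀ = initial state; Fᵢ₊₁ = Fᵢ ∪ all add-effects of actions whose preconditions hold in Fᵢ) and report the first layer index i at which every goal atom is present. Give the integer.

2

F0 = init (5 atoms)
F1 = F0 ∪ {at(a,a), at(c,a), at(f,a), ready(f)}  (9 atoms)
F2 = F1 ∪ {at(a,f), at(c,f), at(f,f), inpos(a)}  (13 atoms)
goal ⊆ F2  ⇒  h_max = 2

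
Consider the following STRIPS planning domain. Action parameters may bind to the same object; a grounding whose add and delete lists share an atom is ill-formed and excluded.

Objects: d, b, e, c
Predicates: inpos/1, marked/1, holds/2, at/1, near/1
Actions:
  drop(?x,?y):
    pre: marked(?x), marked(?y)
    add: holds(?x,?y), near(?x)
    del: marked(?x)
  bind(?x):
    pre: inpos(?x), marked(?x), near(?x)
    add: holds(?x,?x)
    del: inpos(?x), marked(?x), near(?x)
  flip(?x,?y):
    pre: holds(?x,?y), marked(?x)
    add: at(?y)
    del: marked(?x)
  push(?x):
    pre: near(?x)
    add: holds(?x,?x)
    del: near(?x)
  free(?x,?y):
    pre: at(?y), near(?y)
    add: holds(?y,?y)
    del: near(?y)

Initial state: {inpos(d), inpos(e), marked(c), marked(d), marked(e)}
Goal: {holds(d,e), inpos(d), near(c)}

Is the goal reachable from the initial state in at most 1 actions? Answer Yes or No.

No

1. drop(d,e)  →  {holds(d,e), inpos(d), inpos(e), marked(c), marked(e), near(d)}
2. drop(c,e)  →  {holds(c,e), holds(d,e), inpos(d), inpos(e), marked(e), near(c), near(d)}
optimal plan length = 2; 2 > 1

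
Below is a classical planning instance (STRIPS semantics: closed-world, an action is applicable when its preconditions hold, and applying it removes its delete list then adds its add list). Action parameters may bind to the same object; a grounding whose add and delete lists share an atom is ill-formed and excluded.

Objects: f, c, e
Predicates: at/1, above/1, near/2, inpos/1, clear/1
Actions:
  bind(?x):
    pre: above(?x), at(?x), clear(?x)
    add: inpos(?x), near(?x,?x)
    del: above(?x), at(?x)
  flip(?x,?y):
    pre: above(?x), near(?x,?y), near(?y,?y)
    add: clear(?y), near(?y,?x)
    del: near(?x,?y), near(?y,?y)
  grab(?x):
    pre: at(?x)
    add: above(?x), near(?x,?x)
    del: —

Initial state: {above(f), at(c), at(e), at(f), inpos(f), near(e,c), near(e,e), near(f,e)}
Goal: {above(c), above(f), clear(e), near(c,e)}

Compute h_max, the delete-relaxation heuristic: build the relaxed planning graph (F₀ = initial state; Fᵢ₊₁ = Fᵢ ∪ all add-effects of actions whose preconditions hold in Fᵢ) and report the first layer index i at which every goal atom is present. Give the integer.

2

F0 = init (8 atoms)
F1 = F0 ∪ {above(c), above(e), clear(e), near(c,c), near(e,f), near(f,f)}  (14 atoms)
F2 = F1 ∪ {clear(c), clear(f), inpos(e), near(c,e)}  (18 atoms)
goal ⊆ F2  ⇒  h_max = 2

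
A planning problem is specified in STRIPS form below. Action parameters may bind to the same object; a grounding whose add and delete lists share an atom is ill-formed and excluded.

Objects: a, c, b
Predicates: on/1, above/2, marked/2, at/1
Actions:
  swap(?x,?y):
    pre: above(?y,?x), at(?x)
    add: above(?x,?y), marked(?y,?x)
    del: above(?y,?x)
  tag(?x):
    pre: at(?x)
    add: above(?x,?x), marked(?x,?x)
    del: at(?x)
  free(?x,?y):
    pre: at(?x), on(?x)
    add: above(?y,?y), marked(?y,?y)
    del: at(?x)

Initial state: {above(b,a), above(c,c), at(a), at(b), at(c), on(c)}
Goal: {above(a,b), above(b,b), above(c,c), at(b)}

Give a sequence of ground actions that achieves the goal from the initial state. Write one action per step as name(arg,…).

1. swap(a,b)  →  {above(a,b), above(c,c), at(a), at(b), at(c), marked(b,a), on(c)}
2. free(c,b)  →  {above(a,b), above(b,b), above(c,c), at(a), at(b), marked(b,a), marked(b,b), on(c)}

swap(a,b); free(c,b)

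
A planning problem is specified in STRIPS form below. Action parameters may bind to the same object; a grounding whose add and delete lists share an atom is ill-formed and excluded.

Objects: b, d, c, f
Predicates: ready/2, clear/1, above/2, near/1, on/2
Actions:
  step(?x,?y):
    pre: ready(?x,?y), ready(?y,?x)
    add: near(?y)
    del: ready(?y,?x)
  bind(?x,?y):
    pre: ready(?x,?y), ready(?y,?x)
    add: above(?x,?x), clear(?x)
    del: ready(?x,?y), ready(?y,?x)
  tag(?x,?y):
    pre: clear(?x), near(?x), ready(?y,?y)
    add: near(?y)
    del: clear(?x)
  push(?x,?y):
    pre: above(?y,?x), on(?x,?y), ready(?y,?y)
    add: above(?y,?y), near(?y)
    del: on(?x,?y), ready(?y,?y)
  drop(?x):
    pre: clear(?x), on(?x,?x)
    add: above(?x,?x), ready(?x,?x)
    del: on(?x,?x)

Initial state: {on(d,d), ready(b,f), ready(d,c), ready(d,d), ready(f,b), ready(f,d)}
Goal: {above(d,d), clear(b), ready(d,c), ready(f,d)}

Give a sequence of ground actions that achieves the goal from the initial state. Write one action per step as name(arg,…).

1. bind(b,f)  →  {above(b,b), clear(b), on(d,d), ready(d,c), ready(d,d), ready(f,d)}
2. bind(d,d)  →  {above(b,b), above(d,d), clear(b), clear(d), on(d,d), ready(d,c), ready(f,d)}

bind(b,f); bind(d,d)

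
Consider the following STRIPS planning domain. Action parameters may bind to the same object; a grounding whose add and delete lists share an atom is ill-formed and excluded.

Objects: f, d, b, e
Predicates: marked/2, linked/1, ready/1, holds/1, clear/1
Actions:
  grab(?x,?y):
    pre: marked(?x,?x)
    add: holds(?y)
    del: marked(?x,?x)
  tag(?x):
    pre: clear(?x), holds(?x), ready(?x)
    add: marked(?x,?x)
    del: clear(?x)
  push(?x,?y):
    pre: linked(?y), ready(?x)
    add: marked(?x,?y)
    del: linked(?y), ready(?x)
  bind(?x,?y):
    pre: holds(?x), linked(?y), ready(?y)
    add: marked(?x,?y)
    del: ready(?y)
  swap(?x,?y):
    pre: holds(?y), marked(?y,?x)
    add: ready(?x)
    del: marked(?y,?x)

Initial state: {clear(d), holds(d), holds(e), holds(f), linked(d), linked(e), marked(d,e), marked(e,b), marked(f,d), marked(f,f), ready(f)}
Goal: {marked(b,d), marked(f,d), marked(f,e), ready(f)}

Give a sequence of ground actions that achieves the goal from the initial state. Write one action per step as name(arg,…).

push(f,e); swap(f,f); swap(b,e); push(b,d)

1. push(f,e)  →  {clear(d), holds(d), holds(e), holds(f), linked(d), marked(d,e), marked(e,b), marked(f,d), marked(f,e), marked(f,f)}
2. swap(f,f)  →  {clear(d), holds(d), holds(e), holds(f), linked(d), marked(d,e), marked(e,b), marked(f,d), marked(f,e), ready(f)}
3. swap(b,e)  →  {clear(d), holds(d), holds(e), holds(f), linked(d), marked(d,e), marked(f,d), marked(f,e), ready(b), ready(f)}
4. push(b,d)  →  {clear(d), holds(d), holds(e), holds(f), marked(b,d), marked(d,e), marked(f,d), marked(f,e), ready(f)}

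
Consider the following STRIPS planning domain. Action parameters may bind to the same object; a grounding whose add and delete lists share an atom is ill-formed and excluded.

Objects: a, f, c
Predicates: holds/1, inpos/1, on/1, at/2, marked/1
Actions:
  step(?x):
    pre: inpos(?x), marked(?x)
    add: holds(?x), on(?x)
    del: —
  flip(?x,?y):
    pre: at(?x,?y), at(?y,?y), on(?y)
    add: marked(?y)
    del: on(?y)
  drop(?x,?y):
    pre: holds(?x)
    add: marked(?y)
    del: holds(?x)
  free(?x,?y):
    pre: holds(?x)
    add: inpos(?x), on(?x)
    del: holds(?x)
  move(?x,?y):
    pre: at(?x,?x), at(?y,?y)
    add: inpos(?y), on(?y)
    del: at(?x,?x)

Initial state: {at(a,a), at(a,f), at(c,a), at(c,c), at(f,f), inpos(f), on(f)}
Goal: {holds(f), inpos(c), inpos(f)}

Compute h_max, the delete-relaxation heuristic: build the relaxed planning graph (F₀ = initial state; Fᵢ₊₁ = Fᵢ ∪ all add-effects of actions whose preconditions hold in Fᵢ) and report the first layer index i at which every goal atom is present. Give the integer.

F0 = init (7 atoms)
F1 = F0 ∪ {inpos(a), inpos(c), marked(f), on(a), on(c)}  (12 atoms)
F2 = F1 ∪ {holds(f), marked(a), marked(c)}  (15 atoms)
goal ⊆ F2  ⇒  h_max = 2

2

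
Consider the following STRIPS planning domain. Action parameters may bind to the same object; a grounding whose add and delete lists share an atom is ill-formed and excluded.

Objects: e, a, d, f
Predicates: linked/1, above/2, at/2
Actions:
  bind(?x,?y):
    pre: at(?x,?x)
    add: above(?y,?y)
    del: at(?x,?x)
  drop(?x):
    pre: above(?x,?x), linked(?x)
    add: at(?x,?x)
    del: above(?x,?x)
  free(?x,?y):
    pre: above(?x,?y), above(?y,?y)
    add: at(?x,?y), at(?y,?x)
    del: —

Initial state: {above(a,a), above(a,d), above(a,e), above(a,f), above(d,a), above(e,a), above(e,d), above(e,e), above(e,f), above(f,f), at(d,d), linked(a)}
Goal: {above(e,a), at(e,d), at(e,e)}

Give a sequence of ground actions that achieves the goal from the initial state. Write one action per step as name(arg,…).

bind(d,d); free(e,e); free(e,d)

1. bind(d,d)  →  {above(a,a), above(a,d), above(a,e), above(a,f), above(d,a), above(d,d), above(e,a), above(e,d), above(e,e), above(e,f), above(f,f), linked(a)}
2. free(e,e)  →  {above(a,a), above(a,d), above(a,e), above(a,f), above(d,a), above(d,d), above(e,a), above(e,d), above(e,e), above(e,f), above(f,f), at(e,e), linked(a)}
3. free(e,d)  →  {above(a,a), above(a,d), above(a,e), above(a,f), above(d,a), above(d,d), above(e,a), above(e,d), above(e,e), above(e,f), above(f,f), at(d,e), at(e,d), at(e,e), linked(a)}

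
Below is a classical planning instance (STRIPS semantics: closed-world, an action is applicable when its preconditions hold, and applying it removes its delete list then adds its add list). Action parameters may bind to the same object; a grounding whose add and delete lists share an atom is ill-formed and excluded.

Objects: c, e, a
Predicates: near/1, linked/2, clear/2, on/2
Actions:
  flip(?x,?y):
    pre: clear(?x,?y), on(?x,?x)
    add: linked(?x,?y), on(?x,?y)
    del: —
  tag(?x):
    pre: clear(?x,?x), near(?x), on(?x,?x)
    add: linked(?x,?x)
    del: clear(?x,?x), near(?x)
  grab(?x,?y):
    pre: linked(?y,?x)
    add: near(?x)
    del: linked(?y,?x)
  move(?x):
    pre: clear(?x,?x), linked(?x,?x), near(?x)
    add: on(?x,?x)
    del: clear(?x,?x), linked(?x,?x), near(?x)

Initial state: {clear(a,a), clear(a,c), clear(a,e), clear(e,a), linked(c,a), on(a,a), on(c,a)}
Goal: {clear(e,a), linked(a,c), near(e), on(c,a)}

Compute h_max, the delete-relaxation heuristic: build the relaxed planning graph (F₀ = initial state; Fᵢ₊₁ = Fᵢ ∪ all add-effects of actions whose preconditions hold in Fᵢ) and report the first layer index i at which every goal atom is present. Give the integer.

2

F0 = init (7 atoms)
F1 = F0 ∪ {linked(a,a), linked(a,c), linked(a,e), near(a), on(a,c), on(a,e)}  (13 atoms)
F2 = F1 ∪ {near(c), near(e)}  (15 atoms)
goal ⊆ F2  ⇒  h_max = 2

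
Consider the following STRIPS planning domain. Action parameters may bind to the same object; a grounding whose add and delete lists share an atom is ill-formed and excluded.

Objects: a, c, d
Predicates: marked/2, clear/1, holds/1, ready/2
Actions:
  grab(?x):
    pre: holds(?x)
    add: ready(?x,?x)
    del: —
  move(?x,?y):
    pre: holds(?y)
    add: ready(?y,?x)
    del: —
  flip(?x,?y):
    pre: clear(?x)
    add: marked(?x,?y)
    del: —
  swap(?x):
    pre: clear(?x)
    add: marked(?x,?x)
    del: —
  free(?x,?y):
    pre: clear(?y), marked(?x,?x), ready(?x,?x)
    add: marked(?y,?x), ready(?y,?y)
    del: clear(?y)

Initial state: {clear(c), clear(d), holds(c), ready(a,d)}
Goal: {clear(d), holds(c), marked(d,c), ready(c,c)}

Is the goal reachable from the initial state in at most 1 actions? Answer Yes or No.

1. grab(c)  →  {clear(c), clear(d), holds(c), ready(a,d), ready(c,c)}
2. flip(d,c)  →  {clear(c), clear(d), holds(c), marked(d,c), ready(a,d), ready(c,c)}
optimal plan length = 2; 2 > 1

No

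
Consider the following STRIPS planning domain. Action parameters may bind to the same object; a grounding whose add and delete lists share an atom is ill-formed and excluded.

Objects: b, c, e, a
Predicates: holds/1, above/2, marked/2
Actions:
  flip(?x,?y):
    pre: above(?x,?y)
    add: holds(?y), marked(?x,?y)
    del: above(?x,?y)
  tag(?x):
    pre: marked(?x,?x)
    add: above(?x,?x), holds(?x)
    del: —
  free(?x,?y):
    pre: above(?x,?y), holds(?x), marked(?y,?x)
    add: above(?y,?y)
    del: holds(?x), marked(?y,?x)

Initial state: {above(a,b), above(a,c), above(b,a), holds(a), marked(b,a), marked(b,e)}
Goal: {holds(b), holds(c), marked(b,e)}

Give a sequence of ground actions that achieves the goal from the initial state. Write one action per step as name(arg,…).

1. flip(a,b)  →  {above(a,c), above(b,a), holds(a), holds(b), marked(a,b), marked(b,a), marked(b,e)}
2. flip(a,c)  →  {above(b,a), holds(a), holds(b), holds(c), marked(a,b), marked(a,c), marked(b,a), marked(b,e)}

flip(a,b); flip(a,c)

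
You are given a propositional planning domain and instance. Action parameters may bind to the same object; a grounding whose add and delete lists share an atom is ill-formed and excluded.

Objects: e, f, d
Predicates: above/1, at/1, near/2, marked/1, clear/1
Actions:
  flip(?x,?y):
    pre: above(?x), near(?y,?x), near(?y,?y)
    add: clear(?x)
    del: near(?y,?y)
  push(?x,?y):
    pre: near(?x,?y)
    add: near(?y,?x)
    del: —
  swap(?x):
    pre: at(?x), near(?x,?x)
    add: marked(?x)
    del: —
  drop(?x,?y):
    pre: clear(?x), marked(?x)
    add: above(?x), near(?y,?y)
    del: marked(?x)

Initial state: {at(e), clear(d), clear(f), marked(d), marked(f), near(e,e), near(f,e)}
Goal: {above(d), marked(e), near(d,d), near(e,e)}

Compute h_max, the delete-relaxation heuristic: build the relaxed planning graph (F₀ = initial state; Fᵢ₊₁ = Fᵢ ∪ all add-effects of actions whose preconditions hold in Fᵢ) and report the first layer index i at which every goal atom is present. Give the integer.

1

F0 = init (7 atoms)
F1 = F0 ∪ {above(d), above(f), marked(e), near(d,d), near(e,f), near(f,f)}  (13 atoms)
goal ⊆ F1  ⇒  h_max = 1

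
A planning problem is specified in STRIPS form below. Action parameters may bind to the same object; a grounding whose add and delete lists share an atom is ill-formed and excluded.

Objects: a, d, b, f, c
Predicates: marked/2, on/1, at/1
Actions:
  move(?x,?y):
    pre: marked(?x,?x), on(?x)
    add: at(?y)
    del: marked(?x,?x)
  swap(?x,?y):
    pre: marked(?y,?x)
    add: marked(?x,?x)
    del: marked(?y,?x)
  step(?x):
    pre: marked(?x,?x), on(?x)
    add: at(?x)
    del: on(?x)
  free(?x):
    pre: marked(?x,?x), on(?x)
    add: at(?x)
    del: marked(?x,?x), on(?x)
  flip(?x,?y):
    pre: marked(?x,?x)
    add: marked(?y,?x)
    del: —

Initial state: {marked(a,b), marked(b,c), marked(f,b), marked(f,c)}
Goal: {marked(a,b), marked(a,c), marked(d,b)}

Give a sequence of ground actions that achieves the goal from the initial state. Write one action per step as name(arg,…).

1. swap(b,f)  →  {marked(a,b), marked(b,b), marked(b,c), marked(f,c)}
2. swap(c,b)  →  {marked(a,b), marked(b,b), marked(c,c), marked(f,c)}
3. flip(b,d)  →  {marked(a,b), marked(b,b), marked(c,c), marked(d,b), marked(f,c)}
4. flip(c,a)  →  {marked(a,b), marked(a,c), marked(b,b), marked(c,c), marked(d,b), marked(f,c)}

swap(b,f); swap(c,b); flip(b,d); flip(c,a)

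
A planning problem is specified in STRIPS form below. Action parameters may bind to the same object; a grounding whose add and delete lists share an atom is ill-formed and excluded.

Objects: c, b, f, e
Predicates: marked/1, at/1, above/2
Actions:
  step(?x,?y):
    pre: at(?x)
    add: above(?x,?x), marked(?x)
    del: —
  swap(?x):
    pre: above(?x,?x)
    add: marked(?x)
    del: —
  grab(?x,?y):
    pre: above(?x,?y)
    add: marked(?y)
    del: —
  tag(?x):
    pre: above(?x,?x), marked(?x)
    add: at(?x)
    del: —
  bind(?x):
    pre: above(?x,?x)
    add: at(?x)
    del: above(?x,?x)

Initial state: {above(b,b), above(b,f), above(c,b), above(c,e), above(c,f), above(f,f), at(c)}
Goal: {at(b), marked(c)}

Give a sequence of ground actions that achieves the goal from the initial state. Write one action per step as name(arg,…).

1. step(c,c)  →  {above(b,b), above(b,f), above(c,b), above(c,c), above(c,e), above(c,f), above(f,f), at(c), marked(c)}
2. bind(b)  →  {above(b,f), above(c,b), above(c,c), above(c,e), above(c,f), above(f,f), at(b), at(c), marked(c)}

step(c,c); bind(b)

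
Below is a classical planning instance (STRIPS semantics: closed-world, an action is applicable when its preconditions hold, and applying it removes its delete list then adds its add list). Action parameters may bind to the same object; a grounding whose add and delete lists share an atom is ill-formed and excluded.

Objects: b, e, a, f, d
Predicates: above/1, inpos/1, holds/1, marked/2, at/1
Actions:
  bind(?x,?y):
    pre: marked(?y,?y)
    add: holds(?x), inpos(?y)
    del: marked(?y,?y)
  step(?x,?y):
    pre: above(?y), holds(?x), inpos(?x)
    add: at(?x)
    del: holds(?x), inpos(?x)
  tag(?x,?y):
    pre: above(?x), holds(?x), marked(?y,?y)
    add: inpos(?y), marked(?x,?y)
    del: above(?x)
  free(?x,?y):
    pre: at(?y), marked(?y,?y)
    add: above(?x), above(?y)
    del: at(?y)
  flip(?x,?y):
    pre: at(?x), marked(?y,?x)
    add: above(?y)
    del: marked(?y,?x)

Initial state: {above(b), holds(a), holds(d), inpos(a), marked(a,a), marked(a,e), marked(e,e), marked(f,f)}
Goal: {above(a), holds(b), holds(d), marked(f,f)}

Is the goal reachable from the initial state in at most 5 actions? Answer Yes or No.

Yes

1. bind(b,e)  →  {above(b), holds(a), holds(b), holds(d), inpos(a), inpos(e), marked(a,a), marked(a,e), marked(f,f)}
2. step(a,b)  →  {above(b), at(a), holds(b), holds(d), inpos(e), marked(a,a), marked(a,e), marked(f,f)}
3. free(b,a)  →  {above(a), above(b), holds(b), holds(d), inpos(e), marked(a,a), marked(a,e), marked(f,f)}
optimal plan length = 3; 3 ≤ 5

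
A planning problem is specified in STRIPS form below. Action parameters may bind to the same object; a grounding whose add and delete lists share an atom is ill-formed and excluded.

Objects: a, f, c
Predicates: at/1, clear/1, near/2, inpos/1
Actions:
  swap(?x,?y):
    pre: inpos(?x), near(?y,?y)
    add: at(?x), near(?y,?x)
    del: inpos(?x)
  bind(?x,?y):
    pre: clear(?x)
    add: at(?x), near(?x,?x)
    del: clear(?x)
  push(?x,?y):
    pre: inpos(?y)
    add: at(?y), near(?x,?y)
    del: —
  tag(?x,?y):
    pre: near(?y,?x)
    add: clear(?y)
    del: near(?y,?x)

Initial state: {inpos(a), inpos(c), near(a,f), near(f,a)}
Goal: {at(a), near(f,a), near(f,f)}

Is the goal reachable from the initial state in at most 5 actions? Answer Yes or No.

1. tag(a,f)  →  {clear(f), inpos(a), inpos(c), near(a,f)}
2. bind(f,a)  →  {at(f), inpos(a), inpos(c), near(a,f), near(f,f)}
3. swap(a,f)  →  {at(a), at(f), inpos(c), near(a,f), near(f,a), near(f,f)}
optimal plan length = 3; 3 ≤ 5

Yes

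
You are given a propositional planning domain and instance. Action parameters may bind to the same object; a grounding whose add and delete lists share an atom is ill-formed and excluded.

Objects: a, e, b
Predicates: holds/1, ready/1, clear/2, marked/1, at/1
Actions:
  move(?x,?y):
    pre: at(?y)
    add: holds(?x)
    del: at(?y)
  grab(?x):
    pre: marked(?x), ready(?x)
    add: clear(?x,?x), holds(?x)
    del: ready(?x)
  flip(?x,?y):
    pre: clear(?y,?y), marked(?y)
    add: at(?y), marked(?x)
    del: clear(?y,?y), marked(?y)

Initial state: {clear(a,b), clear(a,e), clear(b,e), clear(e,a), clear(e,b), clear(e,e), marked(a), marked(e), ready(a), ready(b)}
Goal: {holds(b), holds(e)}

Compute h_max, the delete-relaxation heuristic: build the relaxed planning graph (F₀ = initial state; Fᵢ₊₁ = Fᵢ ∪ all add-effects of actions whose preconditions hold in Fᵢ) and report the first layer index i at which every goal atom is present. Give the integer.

F0 = init (10 atoms)
F1 = F0 ∪ {at(e), clear(a,a), holds(a), marked(b)}  (14 atoms)
F2 = F1 ∪ {at(a), clear(b,b), holds(b), holds(e)}  (18 atoms)
goal ⊆ F2  ⇒  h_max = 2

2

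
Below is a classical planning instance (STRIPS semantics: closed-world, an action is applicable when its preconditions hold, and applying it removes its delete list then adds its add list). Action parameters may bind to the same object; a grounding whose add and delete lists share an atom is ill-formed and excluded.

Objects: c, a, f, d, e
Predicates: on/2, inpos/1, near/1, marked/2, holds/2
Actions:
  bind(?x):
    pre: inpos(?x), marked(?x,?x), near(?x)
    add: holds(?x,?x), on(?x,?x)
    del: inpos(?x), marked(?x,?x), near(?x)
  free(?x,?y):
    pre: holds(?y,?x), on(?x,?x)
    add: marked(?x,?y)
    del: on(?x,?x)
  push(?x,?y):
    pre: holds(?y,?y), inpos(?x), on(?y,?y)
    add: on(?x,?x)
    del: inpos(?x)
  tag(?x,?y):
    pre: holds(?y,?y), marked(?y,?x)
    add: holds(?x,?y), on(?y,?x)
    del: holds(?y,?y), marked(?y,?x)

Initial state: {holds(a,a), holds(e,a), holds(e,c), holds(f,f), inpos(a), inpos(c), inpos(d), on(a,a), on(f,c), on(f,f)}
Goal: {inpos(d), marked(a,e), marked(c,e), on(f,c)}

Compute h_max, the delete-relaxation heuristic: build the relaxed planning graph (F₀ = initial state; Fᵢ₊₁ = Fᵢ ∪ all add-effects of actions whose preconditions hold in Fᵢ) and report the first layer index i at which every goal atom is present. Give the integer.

2

F0 = init (10 atoms)
F1 = F0 ∪ {marked(a,a), marked(a,e), marked(f,f), on(c,c), on(d,d)}  (15 atoms)
F2 = F1 ∪ {marked(c,e), on(a,e)}  (17 atoms)
goal ⊆ F2  ⇒  h_max = 2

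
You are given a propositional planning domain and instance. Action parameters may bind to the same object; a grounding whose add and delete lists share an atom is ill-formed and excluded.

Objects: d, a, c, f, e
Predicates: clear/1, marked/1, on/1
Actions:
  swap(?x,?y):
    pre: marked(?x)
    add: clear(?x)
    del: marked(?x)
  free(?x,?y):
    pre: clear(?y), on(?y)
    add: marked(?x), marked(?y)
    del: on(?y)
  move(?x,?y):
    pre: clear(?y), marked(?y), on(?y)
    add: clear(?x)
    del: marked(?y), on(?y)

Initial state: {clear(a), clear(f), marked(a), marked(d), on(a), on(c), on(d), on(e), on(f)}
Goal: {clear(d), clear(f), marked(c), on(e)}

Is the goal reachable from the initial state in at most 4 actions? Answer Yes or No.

Yes

1. swap(d,d)  →  {clear(a), clear(d), clear(f), marked(a), on(a), on(c), on(d), on(e), on(f)}
2. free(c,d)  →  {clear(a), clear(d), clear(f), marked(a), marked(c), marked(d), on(a), on(c), on(e), on(f)}
optimal plan length = 2; 2 ≤ 4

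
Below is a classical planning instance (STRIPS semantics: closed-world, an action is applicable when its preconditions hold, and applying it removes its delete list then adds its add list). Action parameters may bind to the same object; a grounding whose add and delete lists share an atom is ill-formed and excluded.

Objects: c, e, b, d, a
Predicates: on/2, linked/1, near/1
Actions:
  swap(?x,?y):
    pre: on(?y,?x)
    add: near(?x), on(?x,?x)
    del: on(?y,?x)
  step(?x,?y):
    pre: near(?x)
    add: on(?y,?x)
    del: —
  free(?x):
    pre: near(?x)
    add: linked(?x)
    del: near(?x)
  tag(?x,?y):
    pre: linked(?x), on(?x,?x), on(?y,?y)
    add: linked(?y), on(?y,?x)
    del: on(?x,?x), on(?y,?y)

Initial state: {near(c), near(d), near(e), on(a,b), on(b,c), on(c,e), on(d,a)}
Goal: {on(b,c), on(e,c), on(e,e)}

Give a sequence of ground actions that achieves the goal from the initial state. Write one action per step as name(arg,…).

swap(e,c); step(c,e)

1. swap(e,c)  →  {near(c), near(d), near(e), on(a,b), on(b,c), on(d,a), on(e,e)}
2. step(c,e)  →  {near(c), near(d), near(e), on(a,b), on(b,c), on(d,a), on(e,c), on(e,e)}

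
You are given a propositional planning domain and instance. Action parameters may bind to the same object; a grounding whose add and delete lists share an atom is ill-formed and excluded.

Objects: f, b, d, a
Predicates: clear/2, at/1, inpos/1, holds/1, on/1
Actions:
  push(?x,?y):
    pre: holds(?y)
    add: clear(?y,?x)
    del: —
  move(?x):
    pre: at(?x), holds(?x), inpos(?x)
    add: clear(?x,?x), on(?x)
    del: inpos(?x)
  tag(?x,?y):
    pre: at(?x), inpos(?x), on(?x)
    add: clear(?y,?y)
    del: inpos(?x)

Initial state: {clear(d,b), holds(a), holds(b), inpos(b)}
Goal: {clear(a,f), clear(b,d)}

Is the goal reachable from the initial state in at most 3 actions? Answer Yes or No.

1. push(f,a)  →  {clear(a,f), clear(d,b), holds(a), holds(b), inpos(b)}
2. push(d,b)  →  {clear(a,f), clear(b,d), clear(d,b), holds(a), holds(b), inpos(b)}
optimal plan length = 2; 2 ≤ 3

Yes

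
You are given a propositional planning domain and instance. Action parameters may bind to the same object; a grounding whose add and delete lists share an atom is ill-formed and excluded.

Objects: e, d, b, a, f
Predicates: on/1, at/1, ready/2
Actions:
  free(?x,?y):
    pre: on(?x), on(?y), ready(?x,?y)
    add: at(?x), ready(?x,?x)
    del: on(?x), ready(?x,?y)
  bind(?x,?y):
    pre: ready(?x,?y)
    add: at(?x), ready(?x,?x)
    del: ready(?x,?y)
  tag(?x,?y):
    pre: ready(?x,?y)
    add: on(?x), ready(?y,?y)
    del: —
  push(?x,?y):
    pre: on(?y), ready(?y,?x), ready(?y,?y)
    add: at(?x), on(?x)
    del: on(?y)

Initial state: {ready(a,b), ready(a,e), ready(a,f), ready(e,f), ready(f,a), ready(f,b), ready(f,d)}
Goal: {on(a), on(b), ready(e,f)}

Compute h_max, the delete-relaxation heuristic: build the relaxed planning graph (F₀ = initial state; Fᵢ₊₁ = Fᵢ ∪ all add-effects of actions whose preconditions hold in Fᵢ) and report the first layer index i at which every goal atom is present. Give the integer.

2

F0 = init (7 atoms)
F1 = F0 ∪ {at(a), at(e), at(f), on(a), on(e), on(f), ready(a,a), ready(b,b), ready(d,d), ready(e,e), ready(f,f)}  (18 atoms)
F2 = F1 ∪ {at(b), at(d), on(b), on(d)}  (22 atoms)
goal ⊆ F2  ⇒  h_max = 2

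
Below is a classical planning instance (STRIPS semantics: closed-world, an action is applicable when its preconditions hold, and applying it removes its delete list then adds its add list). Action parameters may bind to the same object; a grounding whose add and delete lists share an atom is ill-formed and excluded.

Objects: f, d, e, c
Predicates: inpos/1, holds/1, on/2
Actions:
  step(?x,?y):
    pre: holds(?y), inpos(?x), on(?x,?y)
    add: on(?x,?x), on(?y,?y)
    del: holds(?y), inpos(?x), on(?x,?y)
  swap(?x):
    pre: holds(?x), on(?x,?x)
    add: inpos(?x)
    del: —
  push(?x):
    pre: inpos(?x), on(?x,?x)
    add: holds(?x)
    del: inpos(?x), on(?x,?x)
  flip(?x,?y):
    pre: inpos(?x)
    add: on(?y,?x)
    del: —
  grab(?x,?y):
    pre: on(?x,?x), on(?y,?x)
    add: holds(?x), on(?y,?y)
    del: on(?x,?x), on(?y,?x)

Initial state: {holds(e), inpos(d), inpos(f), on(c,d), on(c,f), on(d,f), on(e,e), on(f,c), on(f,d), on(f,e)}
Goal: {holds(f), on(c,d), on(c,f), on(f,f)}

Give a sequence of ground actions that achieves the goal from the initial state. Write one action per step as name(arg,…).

step(f,e); grab(f,d); grab(d,f)

1. step(f,e)  →  {inpos(d), on(c,d), on(c,f), on(d,f), on(e,e), on(f,c), on(f,d), on(f,f)}
2. grab(f,d)  →  {holds(f), inpos(d), on(c,d), on(c,f), on(d,d), on(e,e), on(f,c), on(f,d)}
3. grab(d,f)  →  {holds(d), holds(f), inpos(d), on(c,d), on(c,f), on(e,e), on(f,c), on(f,f)}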